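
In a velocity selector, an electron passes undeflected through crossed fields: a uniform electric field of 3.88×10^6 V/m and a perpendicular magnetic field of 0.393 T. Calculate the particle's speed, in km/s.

v ≈ 9870 km/s

For zero net force, qE = qvB, so v = E/B.
v = (3.88×10^6) / (0.393) = 9.87×10^6 m/s.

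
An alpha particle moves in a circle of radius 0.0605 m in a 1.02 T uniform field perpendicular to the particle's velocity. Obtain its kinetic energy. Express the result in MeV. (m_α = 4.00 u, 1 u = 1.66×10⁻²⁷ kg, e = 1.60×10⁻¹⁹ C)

K ≈ 0.184 MeV

v = qBr/m = (2×1.60×10^-19)(1.02)(0.0605) / (6.64×10^-27) = 2.97×10^6 m/s.
K = ½mv² = 0.5·(6.64×10^-27)·(2.97×10^6)² = 2.94×10^-14 J = 0.184 MeV.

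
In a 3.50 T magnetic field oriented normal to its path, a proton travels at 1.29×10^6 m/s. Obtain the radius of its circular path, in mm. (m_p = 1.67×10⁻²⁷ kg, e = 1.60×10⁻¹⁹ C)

The magnetic force provides the centripetal force: qvB = mv²/r, so r = mv/(qB).
r = (1.67×10^-27 kg)(1.29×10^6 m/s) / [(1×1.60×10^-19 C)(3.50 T)] = 3.85×10^-3 m.

r ≈ 3.85 mm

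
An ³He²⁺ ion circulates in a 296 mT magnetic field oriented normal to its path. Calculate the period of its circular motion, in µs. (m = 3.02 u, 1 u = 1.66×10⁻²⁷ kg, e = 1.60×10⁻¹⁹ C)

The cyclotron period is independent of speed: T = 2πm/(qB).
T = 2π(5.01×10^-27) / [(2×1.60×10^-19)(0.296)] = 3.33×10^-7 s.

T ≈ 0.333 µs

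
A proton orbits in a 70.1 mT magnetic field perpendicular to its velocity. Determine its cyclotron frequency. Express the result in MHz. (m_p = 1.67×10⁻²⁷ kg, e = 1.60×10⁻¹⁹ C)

f ≈ 1.07 MHz

f = qB/(2πm) = (1×1.60×10^-19)(0.0701) / [2π(1.67×10^-27)] = 1.07×10^6 Hz.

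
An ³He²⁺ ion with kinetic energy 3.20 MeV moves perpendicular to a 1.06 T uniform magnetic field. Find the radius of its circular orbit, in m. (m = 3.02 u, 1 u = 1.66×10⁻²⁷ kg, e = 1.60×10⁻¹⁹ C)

r ≈ 0.211 m

Convert the energy: K = 3.20 MeV = 5.12×10^-13 J.
v = √(2K/m) = √(2·5.12×10^-13/5.01×10^-27) = 1.43×10^7 m/s.
r = mv/(qB) = (5.01×10^-27)(1.43×10^7) / [(2×1.60×10^-19)(1.06)] = 0.211 m.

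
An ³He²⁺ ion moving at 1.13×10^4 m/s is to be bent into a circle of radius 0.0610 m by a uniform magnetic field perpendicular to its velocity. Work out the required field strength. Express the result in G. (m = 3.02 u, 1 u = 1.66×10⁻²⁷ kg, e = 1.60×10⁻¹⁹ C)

qvB = mv²/r gives B = mv/(qr).
B = (5.01×10^-27)(1.13×10^4) / [(2×1.60×10^-19)(0.0610)] = 2.90×10^-3 T.

B ≈ 29.0 G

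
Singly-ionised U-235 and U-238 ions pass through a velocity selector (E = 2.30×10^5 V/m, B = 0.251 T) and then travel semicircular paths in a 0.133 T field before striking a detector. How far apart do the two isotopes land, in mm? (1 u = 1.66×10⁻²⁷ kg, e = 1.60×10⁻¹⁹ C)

Δd ≈ 429 mm

Both emerge at v = E/B₁ = 9.16×10^5 m/s.
r = mv/(qB₂), so r₁ = 16.798 m and r₂ = 17.012 m, giving Δr = 0.214 m.
After a semicircle each ion lands a diameter 2r from the entry slit, so the separation is 2Δr = 0.429 m.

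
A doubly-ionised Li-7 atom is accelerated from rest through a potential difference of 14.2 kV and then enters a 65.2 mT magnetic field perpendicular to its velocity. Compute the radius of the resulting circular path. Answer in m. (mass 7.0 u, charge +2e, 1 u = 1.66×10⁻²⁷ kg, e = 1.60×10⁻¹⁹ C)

r ≈ 0.493 m

The kinetic energy gained is K = qV = (2×1.60×10^-19)(1.42×10^4) = 4.54×10^-15 J.
v = √(2K/m) = 8.84×10^5 m/s.
r = mv/(qB) = (1.16×10^-26)(8.84×10^5) / [(2×1.60×10^-19)(0.0652)] = 0.493 m.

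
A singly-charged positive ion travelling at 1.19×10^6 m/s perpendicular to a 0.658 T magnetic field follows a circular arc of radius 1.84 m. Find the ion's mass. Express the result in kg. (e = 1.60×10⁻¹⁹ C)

m ≈ 1.63×10^-25 kg

qvB = mv²/r ⇒ m = qBr/v.
m = (1×1.60×10^-19)(0.658)(1.84) / (1.19×10^6) = 1.63×10^-25 kg.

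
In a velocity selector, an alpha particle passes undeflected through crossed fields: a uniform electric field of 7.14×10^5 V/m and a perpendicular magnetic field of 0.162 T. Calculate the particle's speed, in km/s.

v ≈ 4410 km/s

For zero net force, qE = qvB, so v = E/B.
v = (7.14×10^5) / (0.162) = 4.41×10^6 m/s.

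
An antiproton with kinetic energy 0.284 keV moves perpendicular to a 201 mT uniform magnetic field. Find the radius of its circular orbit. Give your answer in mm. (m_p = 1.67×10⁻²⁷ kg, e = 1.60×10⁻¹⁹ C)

Convert the energy: K = 0.284 keV = 4.54×10^-17 J.
v = √(2K/m) = √(2·4.54×10^-17/1.67×10^-27) = 2.33×10^5 m/s.
r = mv/(qB) = (1.67×10^-27)(2.33×10^5) / [(1×1.60×10^-19)(0.201)] = 0.0121 m.

r ≈ 12.1 mm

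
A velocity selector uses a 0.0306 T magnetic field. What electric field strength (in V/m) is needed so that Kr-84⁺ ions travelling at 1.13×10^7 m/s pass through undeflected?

qE = qvB ⇒ E = vB = (1.13×10^7)(0.0306) = 3.46×10^5 V/m.

E ≈ 3.46×10^5 V/m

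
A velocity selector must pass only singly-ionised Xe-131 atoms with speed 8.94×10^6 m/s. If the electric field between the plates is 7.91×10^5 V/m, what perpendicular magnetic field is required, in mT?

qE = qvB ⇒ B = E/v = (7.91×10^5) / (8.94×10^6) = 0.0885 T.

B ≈ 88.5 mT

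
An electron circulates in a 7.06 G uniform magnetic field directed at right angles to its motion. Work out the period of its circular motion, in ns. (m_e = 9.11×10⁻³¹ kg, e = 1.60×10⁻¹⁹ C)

T ≈ 50.7 ns

The cyclotron period is independent of speed: T = 2πm/(qB).
T = 2π(9.11×10^-31) / [(1×1.60×10^-19)(7.06×10^-4)] = 5.07×10^-8 s.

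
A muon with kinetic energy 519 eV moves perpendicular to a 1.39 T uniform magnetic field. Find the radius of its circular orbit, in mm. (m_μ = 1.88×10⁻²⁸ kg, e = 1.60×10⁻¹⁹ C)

Convert the energy: K = 519 eV = 8.30×10^-17 J.
v = √(2K/m) = √(2·8.30×10^-17/1.88×10^-28) = 9.40×10^5 m/s.
r = mv/(qB) = (1.88×10^-28)(9.40×10^5) / [(1×1.60×10^-19)(1.39)] = 7.95×10^-4 m.

r ≈ 0.795 mm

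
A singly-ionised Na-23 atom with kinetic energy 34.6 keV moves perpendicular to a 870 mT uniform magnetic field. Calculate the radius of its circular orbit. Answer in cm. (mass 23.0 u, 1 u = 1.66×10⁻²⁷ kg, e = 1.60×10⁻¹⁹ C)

r ≈ 14.8 cm

Convert the energy: K = 34.6 keV = 5.54×10^-15 J.
v = √(2K/m) = √(2·5.54×10^-15/3.82×10^-26) = 5.39×10^5 m/s.
r = mv/(qB) = (3.82×10^-26)(5.39×10^5) / [(1×1.60×10^-19)(0.870)] = 0.148 m.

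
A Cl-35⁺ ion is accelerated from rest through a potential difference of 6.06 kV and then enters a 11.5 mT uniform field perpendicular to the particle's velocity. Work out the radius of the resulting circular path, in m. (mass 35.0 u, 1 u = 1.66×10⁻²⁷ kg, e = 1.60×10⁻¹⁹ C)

r ≈ 5.77 m

The kinetic energy gained is K = qV = (1×1.60×10^-19)(6060) = 9.70×10^-16 J.
v = √(2K/m) = 1.83×10^5 m/s.
r = mv/(qB) = (5.81×10^-26)(1.83×10^5) / [(1×1.60×10^-19)(0.0115)] = 5.77 m.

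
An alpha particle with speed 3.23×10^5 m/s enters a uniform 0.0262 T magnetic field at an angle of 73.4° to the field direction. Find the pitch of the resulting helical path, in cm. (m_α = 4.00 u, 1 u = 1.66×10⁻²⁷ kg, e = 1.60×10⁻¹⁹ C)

The velocity component along B is v∥ = v cos73.4° = 9.23×10^4 m/s.
The cyclotron period T = 2πm/(qB) = 4.98×10^-6 s is set by m, q, B alone.
Pitch = v∥·T = (9.23×10^4)(4.98×10^-6) = 0.459 m.

pitch ≈ 45.9 cm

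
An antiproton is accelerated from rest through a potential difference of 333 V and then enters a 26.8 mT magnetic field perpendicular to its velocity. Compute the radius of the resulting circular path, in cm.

r ≈ 9.84 cm

The kinetic energy gained is K = qV = (1×1.60×10^-19)(333) = 5.33×10^-17 J.
v = √(2K/m) = 2.53×10^5 m/s.
r = mv/(qB) = (1.67×10^-27)(2.53×10^5) / [(1×1.60×10^-19)(0.0268)] = 0.0984 m.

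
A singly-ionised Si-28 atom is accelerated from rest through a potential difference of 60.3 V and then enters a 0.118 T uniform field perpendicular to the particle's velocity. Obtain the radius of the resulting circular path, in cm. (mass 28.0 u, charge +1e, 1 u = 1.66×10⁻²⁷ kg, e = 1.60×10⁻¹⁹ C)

The kinetic energy gained is K = qV = (1×1.60×10^-19)(60.3) = 9.65×10^-18 J.
v = √(2K/m) = 2.04×10^4 m/s.
r = mv/(qB) = (4.65×10^-26)(2.04×10^4) / [(1×1.60×10^-19)(0.118)] = 0.0502 m.

r ≈ 5.02 cm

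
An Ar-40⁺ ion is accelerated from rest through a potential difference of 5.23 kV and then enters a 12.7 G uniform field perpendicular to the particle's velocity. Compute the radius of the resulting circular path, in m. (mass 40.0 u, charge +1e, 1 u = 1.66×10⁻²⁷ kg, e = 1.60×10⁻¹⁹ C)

r ≈ 51.9 m

The kinetic energy gained is K = qV = (1×1.60×10^-19)(5230) = 8.37×10^-16 J.
v = √(2K/m) = 1.59×10^5 m/s.
r = mv/(qB) = (6.64×10^-26)(1.59×10^5) / [(1×1.60×10^-19)(1.27×10^-3)] = 51.9 m.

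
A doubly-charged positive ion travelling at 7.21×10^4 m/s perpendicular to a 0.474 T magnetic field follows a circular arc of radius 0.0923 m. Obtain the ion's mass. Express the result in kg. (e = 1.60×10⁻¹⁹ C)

qvB = mv²/r ⇒ m = qBr/v.
m = (2×1.60×10^-19)(0.474)(0.0923) / (7.21×10^4) = 1.94×10^-25 kg.

m ≈ 1.94×10^-25 kg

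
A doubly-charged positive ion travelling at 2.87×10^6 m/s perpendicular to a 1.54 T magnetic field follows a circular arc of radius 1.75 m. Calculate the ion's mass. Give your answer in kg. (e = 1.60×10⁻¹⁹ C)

m ≈ 3.00×10^-25 kg

qvB = mv²/r ⇒ m = qBr/v.
m = (2×1.60×10^-19)(1.54)(1.75) / (2.87×10^6) = 3.00×10^-25 kg.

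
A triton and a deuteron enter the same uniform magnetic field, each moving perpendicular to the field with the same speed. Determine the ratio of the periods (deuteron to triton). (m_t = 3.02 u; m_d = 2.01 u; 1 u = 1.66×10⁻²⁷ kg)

ratio ≈ 0.666

T = 2πm/(qB) is independent of speed, so T₂/T₁ = (m₂/q₂)/(m₁/q₁).
T_{deuteron}/T_{triton} = (3.34×10^-27/1e) / (5.01×10^-27/1e) = 0.666.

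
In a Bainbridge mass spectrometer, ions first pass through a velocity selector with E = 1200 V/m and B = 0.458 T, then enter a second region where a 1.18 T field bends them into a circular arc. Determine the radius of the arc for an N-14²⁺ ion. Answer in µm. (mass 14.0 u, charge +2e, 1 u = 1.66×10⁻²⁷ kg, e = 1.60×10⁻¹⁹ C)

The selector passes v = E/B = 1200/0.458 = 2620 m/s.
In the deflection region, r = mv/(qB₂) = (2.32×10^-26)(2620) / [(2×1.60×10^-19)(1.18)] = 1.61×10^-4 m.

r ≈ 161 µm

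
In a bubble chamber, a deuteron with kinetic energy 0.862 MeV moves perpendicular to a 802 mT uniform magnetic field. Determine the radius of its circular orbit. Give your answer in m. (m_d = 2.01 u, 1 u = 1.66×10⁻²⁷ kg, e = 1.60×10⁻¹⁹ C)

r ≈ 0.236 m

Convert the energy: K = 0.862 MeV = 1.38×10^-13 J.
v = √(2K/m) = √(2·1.38×10^-13/3.34×10^-27) = 9.09×10^6 m/s.
r = mv/(qB) = (3.34×10^-27)(9.09×10^6) / [(1×1.60×10^-19)(0.802)] = 0.236 m.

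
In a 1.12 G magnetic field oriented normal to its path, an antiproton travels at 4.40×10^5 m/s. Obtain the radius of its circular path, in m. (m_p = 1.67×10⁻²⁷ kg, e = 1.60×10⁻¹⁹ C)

The magnetic force provides the centripetal force: qvB = mv²/r, so r = mv/(qB).
r = (1.67×10^-27 kg)(4.40×10^5 m/s) / [(1×1.60×10^-19 C)(1.12×10^-4 T)] = 41.0 m.

r ≈ 41.0 m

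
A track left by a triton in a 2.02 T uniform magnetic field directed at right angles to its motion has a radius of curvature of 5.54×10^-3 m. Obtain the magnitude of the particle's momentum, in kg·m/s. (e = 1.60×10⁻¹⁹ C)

Since qvB = mv²/r, the momentum p = mv = qBr.
p = (1×1.60×10^-19)(2.02)(5.54×10^-3) = 1.79×10^-21 kg·m/s.

p ≈ 1.79×10^-21 kg·m/s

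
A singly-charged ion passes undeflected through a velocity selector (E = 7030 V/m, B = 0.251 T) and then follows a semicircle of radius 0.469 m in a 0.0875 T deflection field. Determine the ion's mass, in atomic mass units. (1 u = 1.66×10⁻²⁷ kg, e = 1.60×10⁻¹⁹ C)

v = E/B₁ = 2.80×10^4 m/s.
From r = mv/(qB₂), m = qB₂r/v = (1×1.60×10^-19)(0.0875)(0.469) / (2.80×10^4) = 2.34×10^-25 kg.
In atomic mass units: m = 2.34×10^-25 / 1.66×10^-27 = 141 u.

m ≈ 141 u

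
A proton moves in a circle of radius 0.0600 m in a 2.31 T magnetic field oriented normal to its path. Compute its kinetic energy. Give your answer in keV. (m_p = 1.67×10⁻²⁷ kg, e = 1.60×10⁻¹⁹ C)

v = qBr/m = (1×1.60×10^-19)(2.31)(0.0600) / (1.67×10^-27) = 1.33×10^7 m/s.
K = ½mv² = 0.5·(1.67×10^-27)·(1.33×10^7)² = 1.47×10^-13 J = 920 keV.

K ≈ 920 keV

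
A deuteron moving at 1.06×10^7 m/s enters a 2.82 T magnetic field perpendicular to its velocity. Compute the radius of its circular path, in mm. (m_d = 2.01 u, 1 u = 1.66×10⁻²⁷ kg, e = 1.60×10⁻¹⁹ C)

r ≈ 78.4 mm

The magnetic force provides the centripetal force: qvB = mv²/r, so r = mv/(qB).
r = (3.34×10^-27 kg)(1.06×10^7 m/s) / [(1×1.60×10^-19 C)(2.82 T)] = 0.0784 m.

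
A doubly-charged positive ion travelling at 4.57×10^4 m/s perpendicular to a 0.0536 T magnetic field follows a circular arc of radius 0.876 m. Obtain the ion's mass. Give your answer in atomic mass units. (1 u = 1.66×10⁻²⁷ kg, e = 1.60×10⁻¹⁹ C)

qvB = mv²/r ⇒ m = qBr/v.
m = (2×1.60×10^-19)(0.0536)(0.876) / (4.57×10^4) = 3.29×10^-25 kg = 198 u.

m ≈ 198 u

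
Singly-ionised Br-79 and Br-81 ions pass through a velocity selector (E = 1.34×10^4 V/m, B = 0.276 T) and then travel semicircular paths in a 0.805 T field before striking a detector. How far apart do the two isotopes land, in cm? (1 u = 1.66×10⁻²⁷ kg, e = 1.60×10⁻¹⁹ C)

Both emerge at v = E/B₁ = 4.86×10^4 m/s.
r = mv/(qB₂), so r₁ = 0.04943 m and r₂ = 0.05068 m, giving Δr = 1.25×10^-3 m.
After a semicircle each ion lands a diameter 2r from the entry slit, so the separation is 2Δr = 2.50×10^-3 m.

Δd ≈ 0.250 cm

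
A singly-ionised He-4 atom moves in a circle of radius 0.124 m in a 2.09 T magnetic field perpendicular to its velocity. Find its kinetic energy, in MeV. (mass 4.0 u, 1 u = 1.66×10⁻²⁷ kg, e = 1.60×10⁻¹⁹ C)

K ≈ 0.809 MeV

v = qBr/m = (1×1.60×10^-19)(2.09)(0.124) / (6.64×10^-27) = 6.24×10^6 m/s.
K = ½mv² = 0.5·(6.64×10^-27)·(6.24×10^6)² = 1.29×10^-13 J = 0.809 MeV.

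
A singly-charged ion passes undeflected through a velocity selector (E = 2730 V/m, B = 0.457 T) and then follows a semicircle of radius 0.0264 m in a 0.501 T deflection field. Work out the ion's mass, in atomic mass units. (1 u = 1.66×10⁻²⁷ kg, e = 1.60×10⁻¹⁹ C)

m ≈ 213 u

v = E/B₁ = 5970 m/s.
From r = mv/(qB₂), m = qB₂r/v = (1×1.60×10^-19)(0.501)(0.0264) / (5970) = 3.54×10^-25 kg.
In atomic mass units: m = 3.54×10^-25 / 1.66×10^-27 = 213 u.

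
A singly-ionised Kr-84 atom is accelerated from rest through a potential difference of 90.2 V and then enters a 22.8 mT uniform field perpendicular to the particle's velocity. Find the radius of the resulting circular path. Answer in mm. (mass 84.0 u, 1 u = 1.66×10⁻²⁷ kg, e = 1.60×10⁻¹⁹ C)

r ≈ 550 mm

The kinetic energy gained is K = qV = (1×1.60×10^-19)(90.2) = 1.44×10^-17 J.
v = √(2K/m) = 1.44×10^4 m/s.
r = mv/(qB) = (1.39×10^-25)(1.44×10^4) / [(1×1.60×10^-19)(0.0228)] = 0.550 m.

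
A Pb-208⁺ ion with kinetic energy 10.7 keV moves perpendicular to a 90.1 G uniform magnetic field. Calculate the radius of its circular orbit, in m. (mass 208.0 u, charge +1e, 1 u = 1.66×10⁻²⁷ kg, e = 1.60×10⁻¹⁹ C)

r ≈ 23.9 m

Convert the energy: K = 10.7 keV = 1.71×10^-15 J.
v = √(2K/m) = √(2·1.71×10^-15/3.45×10^-25) = 9.96×10^4 m/s.
r = mv/(qB) = (3.45×10^-25)(9.96×10^4) / [(1×1.60×10^-19)(9.01×10^-3)] = 23.9 m.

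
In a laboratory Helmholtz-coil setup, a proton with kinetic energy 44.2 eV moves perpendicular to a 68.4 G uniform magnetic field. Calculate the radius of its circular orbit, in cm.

r ≈ 14.0 cm

Convert the energy: K = 44.2 eV = 7.07×10^-18 J.
v = √(2K/m) = √(2·7.07×10^-18/1.67×10^-27) = 9.20×10^4 m/s.
r = mv/(qB) = (1.67×10^-27)(9.20×10^4) / [(1×1.60×10^-19)(6.84×10^-3)] = 0.140 m.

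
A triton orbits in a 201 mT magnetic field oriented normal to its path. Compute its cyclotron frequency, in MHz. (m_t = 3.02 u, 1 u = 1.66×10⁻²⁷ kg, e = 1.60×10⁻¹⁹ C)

f ≈ 1.02 MHz

f = qB/(2πm) = (1×1.60×10^-19)(0.201) / [2π(5.01×10^-27)] = 1.02×10^6 Hz.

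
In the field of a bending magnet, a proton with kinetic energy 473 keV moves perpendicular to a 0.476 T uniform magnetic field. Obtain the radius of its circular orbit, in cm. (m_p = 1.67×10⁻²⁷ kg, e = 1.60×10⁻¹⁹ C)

Convert the energy: K = 473 keV = 7.57×10^-14 J.
v = √(2K/m) = √(2·7.57×10^-14/1.67×10^-27) = 9.52×10^6 m/s.
r = mv/(qB) = (1.67×10^-27)(9.52×10^6) / [(1×1.60×10^-19)(0.476)] = 0.209 m.

r ≈ 20.9 cm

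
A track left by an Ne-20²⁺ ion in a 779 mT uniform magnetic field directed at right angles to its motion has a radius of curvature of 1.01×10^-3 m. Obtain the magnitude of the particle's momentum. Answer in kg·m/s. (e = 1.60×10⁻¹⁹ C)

p ≈ 2.52×10^-22 kg·m/s

Since qvB = mv²/r, the momentum p = mv = qBr.
p = (2×1.60×10^-19)(0.779)(1.01×10^-3) = 2.52×10^-22 kg·m/s.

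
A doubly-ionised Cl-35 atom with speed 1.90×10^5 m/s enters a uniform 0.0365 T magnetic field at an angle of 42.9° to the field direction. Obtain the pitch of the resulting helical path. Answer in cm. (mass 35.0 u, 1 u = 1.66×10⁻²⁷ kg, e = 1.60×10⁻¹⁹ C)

pitch ≈ 435 cm

The velocity component along B is v∥ = v cos42.9° = 1.39×10^5 m/s.
The cyclotron period T = 2πm/(qB) = 3.13×10^-5 s is set by m, q, B alone.
Pitch = v∥·T = (1.39×10^5)(3.13×10^-5) = 4.35 m.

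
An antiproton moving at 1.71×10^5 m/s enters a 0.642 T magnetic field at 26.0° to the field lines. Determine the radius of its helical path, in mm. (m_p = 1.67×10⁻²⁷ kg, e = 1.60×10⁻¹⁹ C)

Only the perpendicular component v⊥ = v sin26.0° = 7.50×10^4 m/s is bent by the field.
r = m v⊥ /(qB) = (1.67×10^-27)(7.50×10^4) / [(1×1.60×10^-19)(0.642)] = 1.22×10^-3 m.

r ≈ 1.22 mm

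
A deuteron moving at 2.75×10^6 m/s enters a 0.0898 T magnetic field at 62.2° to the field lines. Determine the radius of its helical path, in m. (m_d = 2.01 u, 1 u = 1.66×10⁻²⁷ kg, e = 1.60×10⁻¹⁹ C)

r ≈ 0.565 m

Only the perpendicular component v⊥ = v sin62.2° = 2.43×10^6 m/s is bent by the field.
r = m v⊥ /(qB) = (3.34×10^-27)(2.43×10^6) / [(1×1.60×10^-19)(0.0898)] = 0.565 m.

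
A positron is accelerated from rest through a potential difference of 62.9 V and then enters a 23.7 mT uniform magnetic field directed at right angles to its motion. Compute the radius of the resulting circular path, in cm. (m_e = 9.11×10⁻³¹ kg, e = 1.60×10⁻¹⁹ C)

r ≈ 0.113 cm

The kinetic energy gained is K = qV = (1×1.60×10^-19)(62.9) = 1.01×10^-17 J.
v = √(2K/m) = 4.70×10^6 m/s.
r = mv/(qB) = (9.11×10^-31)(4.70×10^6) / [(1×1.60×10^-19)(0.0237)] = 1.13×10^-3 m.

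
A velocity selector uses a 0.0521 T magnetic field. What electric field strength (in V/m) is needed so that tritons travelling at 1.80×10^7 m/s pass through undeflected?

qE = qvB ⇒ E = vB = (1.80×10^7)(0.0521) = 9.38×10^5 V/m.

E ≈ 9.38×10^5 V/m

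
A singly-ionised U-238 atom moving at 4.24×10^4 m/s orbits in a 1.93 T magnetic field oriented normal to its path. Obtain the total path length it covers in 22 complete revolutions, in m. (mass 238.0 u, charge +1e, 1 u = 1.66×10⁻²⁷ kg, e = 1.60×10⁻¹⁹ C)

r = mv/(qB) = 0.0542 m, so one revolution covers 2πr = 0.341 m.
In 22 revolutions: L = 22·2πr = 7.50 m.

L ≈ 7.50 m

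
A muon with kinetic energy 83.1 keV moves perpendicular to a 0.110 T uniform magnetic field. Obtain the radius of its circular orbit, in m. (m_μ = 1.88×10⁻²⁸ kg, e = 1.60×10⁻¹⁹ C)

Convert the energy: K = 83.1 keV = 1.33×10^-14 J.
v = √(2K/m) = √(2·1.33×10^-14/1.88×10^-28) = 1.19×10^7 m/s.
r = mv/(qB) = (1.88×10^-28)(1.19×10^7) / [(1×1.60×10^-19)(0.110)] = 0.127 m.

r ≈ 0.127 m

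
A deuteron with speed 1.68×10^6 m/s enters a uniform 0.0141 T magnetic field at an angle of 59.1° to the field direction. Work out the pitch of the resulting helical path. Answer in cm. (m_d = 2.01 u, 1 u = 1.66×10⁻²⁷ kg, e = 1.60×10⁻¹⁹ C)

pitch ≈ 802 cm

The velocity component along B is v∥ = v cos59.1° = 8.63×10^5 m/s.
The cyclotron period T = 2πm/(qB) = 9.29×10^-6 s is set by m, q, B alone.
Pitch = v∥·T = (8.63×10^5)(9.29×10^-6) = 8.02 m.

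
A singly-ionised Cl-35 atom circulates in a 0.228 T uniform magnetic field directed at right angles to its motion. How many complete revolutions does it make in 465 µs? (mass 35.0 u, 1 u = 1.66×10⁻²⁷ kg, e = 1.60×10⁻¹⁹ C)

T = 2πm/(qB) = 2π(5.81×10^-26) / [(1×1.60×10^-19)(0.228)] = 1.0007×10^-5 s.
N = t/T = 4.65×10^-4 / 1.0007×10^-5 ≈ 46.47, so 46 complete revolutions.

N = 46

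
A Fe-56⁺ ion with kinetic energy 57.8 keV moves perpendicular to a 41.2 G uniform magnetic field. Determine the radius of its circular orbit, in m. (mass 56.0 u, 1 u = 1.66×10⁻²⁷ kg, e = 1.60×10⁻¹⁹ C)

Convert the energy: K = 57.8 keV = 9.25×10^-15 J.
v = √(2K/m) = √(2·9.25×10^-15/9.30×10^-26) = 4.46×10^5 m/s.
r = mv/(qB) = (9.30×10^-26)(4.46×10^5) / [(1×1.60×10^-19)(4.12×10^-3)] = 62.9 m.

r ≈ 62.9 m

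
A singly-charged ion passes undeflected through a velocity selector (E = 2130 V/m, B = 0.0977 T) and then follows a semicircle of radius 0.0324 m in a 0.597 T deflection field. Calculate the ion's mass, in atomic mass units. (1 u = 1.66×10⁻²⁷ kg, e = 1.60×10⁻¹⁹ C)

m ≈ 85.5 u

v = E/B₁ = 2.18×10^4 m/s.
From r = mv/(qB₂), m = qB₂r/v = (1×1.60×10^-19)(0.597)(0.0324) / (2.18×10^4) = 1.42×10^-25 kg.
In atomic mass units: m = 1.42×10^-25 / 1.66×10^-27 = 85.5 u.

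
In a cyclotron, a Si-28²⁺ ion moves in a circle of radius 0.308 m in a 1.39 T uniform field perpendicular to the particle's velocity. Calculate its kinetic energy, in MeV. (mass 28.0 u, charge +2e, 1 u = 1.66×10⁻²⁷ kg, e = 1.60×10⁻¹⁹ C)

v = qBr/m = (2×1.60×10^-19)(1.39)(0.308) / (4.65×10^-26) = 2.95×10^6 m/s.
K = ½mv² = 0.5·(4.65×10^-26)·(2.95×10^6)² = 2.02×10^-13 J = 1.26 MeV.

K ≈ 1.26 MeV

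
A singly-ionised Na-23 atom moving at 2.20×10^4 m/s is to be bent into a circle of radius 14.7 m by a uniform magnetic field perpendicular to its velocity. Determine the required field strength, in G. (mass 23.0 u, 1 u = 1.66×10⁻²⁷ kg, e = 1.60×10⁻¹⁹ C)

qvB = mv²/r gives B = mv/(qr).
B = (3.82×10^-26)(2.20×10^4) / [(1×1.60×10^-19)(14.7)] = 3.57×10^-4 T.

B ≈ 3.57 G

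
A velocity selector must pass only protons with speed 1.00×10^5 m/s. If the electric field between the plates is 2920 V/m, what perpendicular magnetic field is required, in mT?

qE = qvB ⇒ B = E/v = (2920) / (1.00×10^5) = 0.0292 T.

B ≈ 29.2 mT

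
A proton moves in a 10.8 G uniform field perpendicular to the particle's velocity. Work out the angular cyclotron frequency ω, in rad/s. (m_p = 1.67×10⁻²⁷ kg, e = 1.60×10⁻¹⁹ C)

ω ≈ 1.03×10^5 rad/s

ω = qB/m = (1×1.60×10^-19)(1.08×10^-3) / (1.67×10^-27) = 1.03×10^5 rad/s.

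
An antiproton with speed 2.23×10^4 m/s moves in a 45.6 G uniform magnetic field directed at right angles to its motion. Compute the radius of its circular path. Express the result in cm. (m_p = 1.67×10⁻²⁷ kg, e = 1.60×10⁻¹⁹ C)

r ≈ 5.10 cm

The magnetic force provides the centripetal force: qvB = mv²/r, so r = mv/(qB).
r = (1.67×10^-27 kg)(2.23×10^4 m/s) / [(1×1.60×10^-19 C)(4.56×10^-3 T)] = 0.0510 m.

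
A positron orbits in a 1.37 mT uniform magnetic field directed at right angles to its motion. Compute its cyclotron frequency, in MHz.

f = qB/(2πm) = (1×1.60×10^-19)(1.37×10^-3) / [2π(9.11×10^-31)] = 3.83×10^7 Hz.

f ≈ 38.3 MHz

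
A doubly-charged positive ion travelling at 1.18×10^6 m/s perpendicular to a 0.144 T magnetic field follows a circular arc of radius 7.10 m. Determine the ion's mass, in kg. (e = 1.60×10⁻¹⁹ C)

m ≈ 2.77×10^-25 kg

qvB = mv²/r ⇒ m = qBr/v.
m = (2×1.60×10^-19)(0.144)(7.10) / (1.18×10^6) = 2.77×10^-25 kg.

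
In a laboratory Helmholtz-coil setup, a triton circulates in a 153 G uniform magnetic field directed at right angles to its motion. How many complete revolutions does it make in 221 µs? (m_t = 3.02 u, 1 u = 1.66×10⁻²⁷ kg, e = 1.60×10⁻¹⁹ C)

N = 17

T = 2πm/(qB) = 2π(5.0132×10^-27) / [(1×1.60×10^-19)(0.0153)] = 1.2867×10^-5 s.
N = t/T = 2.21×10^-4 / 1.2867×10^-5 ≈ 17.18, so 17 complete revolutions.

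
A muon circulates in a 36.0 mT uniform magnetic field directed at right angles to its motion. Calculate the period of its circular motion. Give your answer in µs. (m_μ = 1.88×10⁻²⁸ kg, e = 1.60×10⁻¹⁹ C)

The cyclotron period is independent of speed: T = 2πm/(qB).
T = 2π(1.88×10^-28) / [(1×1.60×10^-19)(0.0360)] = 2.05×10^-7 s.

T ≈ 0.205 µs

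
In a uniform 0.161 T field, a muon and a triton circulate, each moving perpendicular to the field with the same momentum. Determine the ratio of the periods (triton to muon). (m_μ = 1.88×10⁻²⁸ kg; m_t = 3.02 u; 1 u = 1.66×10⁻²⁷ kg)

T = 2πm/(qB) is independent of speed, so T₂/T₁ = (m₂/q₂)/(m₁/q₁).
T_{triton}/T_{muon} = (5.01×10^-27/1e) / (1.88×10^-28/1e) = 26.7.

ratio ≈ 26.7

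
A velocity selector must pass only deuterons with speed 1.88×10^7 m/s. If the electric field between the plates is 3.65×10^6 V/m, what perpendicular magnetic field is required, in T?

B ≈ 0.194 T

qE = qvB ⇒ B = E/v = (3.65×10^6) / (1.88×10^7) = 0.194 T.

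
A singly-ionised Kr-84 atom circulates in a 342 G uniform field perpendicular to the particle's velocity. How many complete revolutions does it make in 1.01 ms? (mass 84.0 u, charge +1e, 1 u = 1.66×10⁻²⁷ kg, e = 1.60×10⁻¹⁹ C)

T = 2πm/(qB) = 2π(1.3944×10^-25) / [(1×1.60×10^-19)(0.0342)] = 1.6011×10^-4 s.
N = t/T = 1.01×10^-3 / 1.6011×10^-4 ≈ 6.31, so 6 complete revolutions.

N = 6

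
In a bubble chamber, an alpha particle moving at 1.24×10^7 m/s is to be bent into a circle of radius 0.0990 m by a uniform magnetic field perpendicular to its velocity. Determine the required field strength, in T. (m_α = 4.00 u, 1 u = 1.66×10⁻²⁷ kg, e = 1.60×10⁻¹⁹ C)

B ≈ 2.60 T

qvB = mv²/r gives B = mv/(qr).
B = (6.64×10^-27)(1.24×10^7) / [(2×1.60×10^-19)(0.0990)] = 2.60 T.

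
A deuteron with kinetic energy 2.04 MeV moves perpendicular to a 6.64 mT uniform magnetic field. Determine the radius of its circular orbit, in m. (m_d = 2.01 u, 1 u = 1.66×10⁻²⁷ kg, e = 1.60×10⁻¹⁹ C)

Convert the energy: K = 2.04 MeV = 3.26×10^-13 J.
v = √(2K/m) = √(2·3.26×10^-13/3.34×10^-27) = 1.40×10^7 m/s.
r = mv/(qB) = (3.34×10^-27)(1.40×10^7) / [(1×1.60×10^-19)(6.64×10^-3)] = 43.9 m.

r ≈ 43.9 m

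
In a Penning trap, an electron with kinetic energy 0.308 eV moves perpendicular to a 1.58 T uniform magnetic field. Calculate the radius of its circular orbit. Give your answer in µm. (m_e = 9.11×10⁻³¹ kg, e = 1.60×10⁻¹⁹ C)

Convert the energy: K = 0.308 eV = 4.93×10^-20 J.
v = √(2K/m) = √(2·4.93×10^-20/9.11×10^-31) = 3.29×10^5 m/s.
r = mv/(qB) = (9.11×10^-31)(3.29×10^5) / [(1×1.60×10^-19)(1.58)] = 1.19×10^-6 m.

r ≈ 1.19 µm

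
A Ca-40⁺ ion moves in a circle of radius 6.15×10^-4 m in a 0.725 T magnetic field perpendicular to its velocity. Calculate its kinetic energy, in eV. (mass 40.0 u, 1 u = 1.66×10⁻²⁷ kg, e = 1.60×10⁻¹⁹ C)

K ≈ 0.240 eV

v = qBr/m = (1×1.60×10^-19)(0.725)(6.15×10^-4) / (6.64×10^-26) = 1070 m/s.
K = ½mv² = 0.5·(6.64×10^-26)·(1070)² = 3.83×10^-20 J = 0.240 eV.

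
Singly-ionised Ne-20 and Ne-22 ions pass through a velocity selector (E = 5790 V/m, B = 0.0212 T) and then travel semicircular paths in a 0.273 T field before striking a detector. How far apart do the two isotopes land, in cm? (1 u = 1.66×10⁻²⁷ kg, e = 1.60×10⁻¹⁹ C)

Both emerge at v = E/B₁ = 2.73×10^5 m/s.
r = mv/(qB₂), so r₁ = 0.2076 m and r₂ = 0.2283 m, giving Δr = 0.0208 m.
After a semicircle each ion lands a diameter 2r from the entry slit, so the separation is 2Δr = 0.0415 m.

Δd ≈ 4.15 cm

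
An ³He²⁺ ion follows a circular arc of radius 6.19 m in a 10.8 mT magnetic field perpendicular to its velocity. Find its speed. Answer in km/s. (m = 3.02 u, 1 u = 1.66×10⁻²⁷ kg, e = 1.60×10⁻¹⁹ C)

v ≈ 4270 km/s

From qvB = mv²/r, v = qBr/m.
v = (2×1.60×10^-19)(0.0108)(6.19) / (5.01×10^-27) = 4.27×10^6 m/s.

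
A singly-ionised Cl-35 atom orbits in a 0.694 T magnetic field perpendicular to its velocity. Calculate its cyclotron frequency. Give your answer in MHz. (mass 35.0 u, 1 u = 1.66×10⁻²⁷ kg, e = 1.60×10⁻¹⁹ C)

f ≈ 0.304 MHz

f = qB/(2πm) = (1×1.60×10^-19)(0.694) / [2π(5.81×10^-26)] = 3.04×10^5 Hz.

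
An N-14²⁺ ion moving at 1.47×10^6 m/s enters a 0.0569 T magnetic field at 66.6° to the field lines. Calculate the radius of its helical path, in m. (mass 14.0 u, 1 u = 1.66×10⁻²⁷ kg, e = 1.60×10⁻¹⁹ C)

Only the perpendicular component v⊥ = v sin66.6° = 1.35×10^6 m/s is bent by the field.
r = m v⊥ /(qB) = (2.32×10^-26)(1.35×10^6) / [(2×1.60×10^-19)(0.0569)] = 1.72 m.

r ≈ 1.72 m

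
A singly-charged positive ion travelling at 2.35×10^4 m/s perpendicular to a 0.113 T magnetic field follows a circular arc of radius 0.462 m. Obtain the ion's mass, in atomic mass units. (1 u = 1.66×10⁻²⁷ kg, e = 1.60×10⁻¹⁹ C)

m ≈ 214 u

qvB = mv²/r ⇒ m = qBr/v.
m = (1×1.60×10^-19)(0.113)(0.462) / (2.35×10^4) = 3.55×10^-25 kg = 214 u.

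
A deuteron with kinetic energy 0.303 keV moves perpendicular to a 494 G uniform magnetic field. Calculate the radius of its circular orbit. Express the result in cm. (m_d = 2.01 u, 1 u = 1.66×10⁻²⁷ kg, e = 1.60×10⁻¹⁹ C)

r ≈ 7.20 cm

Convert the energy: K = 0.303 keV = 4.85×10^-17 J.
v = √(2K/m) = √(2·4.85×10^-17/3.34×10^-27) = 1.70×10^5 m/s.
r = mv/(qB) = (3.34×10^-27)(1.70×10^5) / [(1×1.60×10^-19)(0.0494)] = 0.0720 m.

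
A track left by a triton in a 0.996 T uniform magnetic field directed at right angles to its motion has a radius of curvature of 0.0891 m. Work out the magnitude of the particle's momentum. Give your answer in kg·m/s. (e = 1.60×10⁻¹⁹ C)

Since qvB = mv²/r, the momentum p = mv = qBr.
p = (1×1.60×10^-19)(0.996)(0.0891) = 1.42×10^-20 kg·m/s.

p ≈ 1.42×10^-20 kg·m/s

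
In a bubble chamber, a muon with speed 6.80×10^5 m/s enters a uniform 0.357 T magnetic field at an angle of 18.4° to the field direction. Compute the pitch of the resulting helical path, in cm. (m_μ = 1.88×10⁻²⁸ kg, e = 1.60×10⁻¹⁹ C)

The velocity component along B is v∥ = v cos18.4° = 6.45×10^5 m/s.
The cyclotron period T = 2πm/(qB) = 2.07×10^-8 s is set by m, q, B alone.
Pitch = v∥·T = (6.45×10^5)(2.07×10^-8) = 0.0133 m.

pitch ≈ 1.33 cm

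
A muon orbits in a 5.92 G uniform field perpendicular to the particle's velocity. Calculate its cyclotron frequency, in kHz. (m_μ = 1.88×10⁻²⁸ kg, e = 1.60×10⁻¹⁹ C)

f = qB/(2πm) = (1×1.60×10^-19)(5.92×10^-4) / [2π(1.88×10^-28)] = 8.02×10^4 Hz.

f ≈ 80.2 kHz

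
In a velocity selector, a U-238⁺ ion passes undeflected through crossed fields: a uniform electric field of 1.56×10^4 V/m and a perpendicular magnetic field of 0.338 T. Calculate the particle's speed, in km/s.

For zero net force, qE = qvB, so v = E/B.
v = (1.56×10^4) / (0.338) = 4.62×10^4 m/s.

v ≈ 46.2 km/s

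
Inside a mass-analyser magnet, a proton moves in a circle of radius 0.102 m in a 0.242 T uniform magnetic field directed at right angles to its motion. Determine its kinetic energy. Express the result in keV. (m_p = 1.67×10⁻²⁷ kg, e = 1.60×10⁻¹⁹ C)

v = qBr/m = (1×1.60×10^-19)(0.242)(0.102) / (1.67×10^-27) = 2.36×10^6 m/s.
K = ½mv² = 0.5·(1.67×10^-27)·(2.36×10^6)² = 4.67×10^-15 J = 29.2 keV.

K ≈ 29.2 keV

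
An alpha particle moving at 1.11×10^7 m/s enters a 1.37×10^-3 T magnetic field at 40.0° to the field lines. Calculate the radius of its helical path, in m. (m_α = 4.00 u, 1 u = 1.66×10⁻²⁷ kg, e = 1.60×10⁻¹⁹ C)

r ≈ 108 m

Only the perpendicular component v⊥ = v sin40.0° = 7.13×10^6 m/s is bent by the field.
r = m v⊥ /(qB) = (6.64×10^-27)(7.13×10^6) / [(2×1.60×10^-19)(1.37×10^-3)] = 108 m.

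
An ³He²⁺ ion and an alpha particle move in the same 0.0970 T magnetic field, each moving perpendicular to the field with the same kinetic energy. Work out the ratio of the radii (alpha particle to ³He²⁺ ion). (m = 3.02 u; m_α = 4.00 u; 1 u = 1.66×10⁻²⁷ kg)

r = √(2mK)/(qB) ⇒ at equal K, r ∝ √m/q.
r_{alpha particle}/r_{³He²⁺ ion} = 1.15.

ratio ≈ 1.15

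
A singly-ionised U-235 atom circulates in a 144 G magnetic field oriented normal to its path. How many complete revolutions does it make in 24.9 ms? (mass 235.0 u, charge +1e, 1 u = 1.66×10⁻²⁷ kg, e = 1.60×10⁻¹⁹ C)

N = 23

T = 2πm/(qB) = 2π(3.901×10^-25) / [(1×1.60×10^-19)(0.0144)] = 1.0638×10^-3 s.
N = t/T = 0.0249 / 1.0638×10^-3 ≈ 23.41, so 23 complete revolutions.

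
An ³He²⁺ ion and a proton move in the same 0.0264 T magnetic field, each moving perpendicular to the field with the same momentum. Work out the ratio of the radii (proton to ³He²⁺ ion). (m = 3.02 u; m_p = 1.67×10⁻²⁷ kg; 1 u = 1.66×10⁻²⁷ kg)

r = p/(qB) ⇒ at equal p, r ∝ 1/q.
r_{proton}/r_{³He²⁺ ion} = 2.00.

ratio ≈ 2.00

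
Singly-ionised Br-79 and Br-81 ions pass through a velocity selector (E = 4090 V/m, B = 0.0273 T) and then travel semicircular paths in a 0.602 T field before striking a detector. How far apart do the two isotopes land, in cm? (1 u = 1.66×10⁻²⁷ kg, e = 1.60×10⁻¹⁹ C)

Both emerge at v = E/B₁ = 1.50×10^5 m/s.
r = mv/(qB₂), so r₁ = 0.20398 m and r₂ = 0.20914 m, giving Δr = 5.16×10^-3 m.
After a semicircle each ion lands a diameter 2r from the entry slit, so the separation is 2Δr = 0.0103 m.

Δd ≈ 1.03 cm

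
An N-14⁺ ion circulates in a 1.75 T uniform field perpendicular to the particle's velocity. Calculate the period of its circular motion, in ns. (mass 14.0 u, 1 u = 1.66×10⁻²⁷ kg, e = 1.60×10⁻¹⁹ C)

The cyclotron period is independent of speed: T = 2πm/(qB).
T = 2π(2.32×10^-26) / [(1×1.60×10^-19)(1.75)] = 5.22×10^-7 s.

T ≈ 522 ns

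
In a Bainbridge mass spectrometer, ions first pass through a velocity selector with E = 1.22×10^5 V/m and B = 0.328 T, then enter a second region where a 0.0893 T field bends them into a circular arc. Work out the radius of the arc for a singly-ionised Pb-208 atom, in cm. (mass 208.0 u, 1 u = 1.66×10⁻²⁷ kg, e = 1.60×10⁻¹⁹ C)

The selector passes v = E/B = 1.22×10^5/0.328 = 3.72×10^5 m/s.
In the deflection region, r = mv/(qB₂) = (3.45×10^-25)(3.72×10^5) / [(1×1.60×10^-19)(0.0893)] = 8.99 m.

r ≈ 899 cm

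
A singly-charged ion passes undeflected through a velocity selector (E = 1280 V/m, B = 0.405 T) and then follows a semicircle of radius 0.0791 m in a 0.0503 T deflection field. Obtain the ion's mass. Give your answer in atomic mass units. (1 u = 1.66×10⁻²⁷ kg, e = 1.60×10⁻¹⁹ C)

m ≈ 121 u

v = E/B₁ = 3160 m/s.
From r = mv/(qB₂), m = qB₂r/v = (1×1.60×10^-19)(0.0503)(0.0791) / (3160) = 2.01×10^-25 kg.
In atomic mass units: m = 2.01×10^-25 / 1.66×10^-27 = 121 u.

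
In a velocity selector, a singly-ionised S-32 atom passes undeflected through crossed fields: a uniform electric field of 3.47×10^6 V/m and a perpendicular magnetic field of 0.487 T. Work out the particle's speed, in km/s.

v ≈ 7130 km/s

For zero net force, qE = qvB, so v = E/B.
v = (3.47×10^6) / (0.487) = 7.13×10^6 m/s.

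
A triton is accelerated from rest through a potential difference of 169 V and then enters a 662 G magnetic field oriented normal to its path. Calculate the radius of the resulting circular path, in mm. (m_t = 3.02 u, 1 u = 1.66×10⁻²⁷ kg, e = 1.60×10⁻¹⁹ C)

r ≈ 49.2 mm

The kinetic energy gained is K = qV = (1×1.60×10^-19)(169) = 2.70×10^-17 J.
v = √(2K/m) = 1.04×10^5 m/s.
r = mv/(qB) = (5.01×10^-27)(1.04×10^5) / [(1×1.60×10^-19)(0.0662)] = 0.0492 m.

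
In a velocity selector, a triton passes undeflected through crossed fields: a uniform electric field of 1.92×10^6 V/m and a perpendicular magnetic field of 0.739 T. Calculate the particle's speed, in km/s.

v ≈ 2600 km/s

For zero net force, qE = qvB, so v = E/B.
v = (1.92×10^6) / (0.739) = 2.60×10^6 m/s.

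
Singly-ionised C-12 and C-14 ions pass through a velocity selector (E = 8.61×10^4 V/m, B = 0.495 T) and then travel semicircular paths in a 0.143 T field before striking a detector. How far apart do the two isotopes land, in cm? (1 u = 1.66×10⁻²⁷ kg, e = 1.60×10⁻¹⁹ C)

Both emerge at v = E/B₁ = 1.74×10^5 m/s.
r = mv/(qB₂), so r₁ = 0.1514 m and r₂ = 0.1767 m, giving Δr = 0.0252 m.
After a semicircle each ion lands a diameter 2r from the entry slit, so the separation is 2Δr = 0.0505 m.

Δd ≈ 5.05 cm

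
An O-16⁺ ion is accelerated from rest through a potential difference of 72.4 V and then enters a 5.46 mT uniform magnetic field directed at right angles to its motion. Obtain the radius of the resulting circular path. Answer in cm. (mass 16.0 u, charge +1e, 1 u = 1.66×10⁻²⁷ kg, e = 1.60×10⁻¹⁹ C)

The kinetic energy gained is K = qV = (1×1.60×10^-19)(72.4) = 1.16×10^-17 J.
v = √(2K/m) = 2.95×10^4 m/s.
r = mv/(qB) = (2.66×10^-26)(2.95×10^4) / [(1×1.60×10^-19)(5.46×10^-3)] = 0.898 m.

r ≈ 89.8 cm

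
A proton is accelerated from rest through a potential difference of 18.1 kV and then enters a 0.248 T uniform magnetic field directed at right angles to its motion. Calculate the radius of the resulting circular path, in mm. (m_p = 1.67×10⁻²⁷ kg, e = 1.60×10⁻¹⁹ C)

The kinetic energy gained is K = qV = (1×1.60×10^-19)(1.81×10^4) = 2.90×10^-15 J.
v = √(2K/m) = 1.86×10^6 m/s.
r = mv/(qB) = (1.67×10^-27)(1.86×10^6) / [(1×1.60×10^-19)(0.248)] = 0.0784 m.

r ≈ 78.4 mm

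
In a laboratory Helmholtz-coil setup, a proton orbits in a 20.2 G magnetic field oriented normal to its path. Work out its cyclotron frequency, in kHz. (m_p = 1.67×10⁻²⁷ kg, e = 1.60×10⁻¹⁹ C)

f ≈ 30.8 kHz

f = qB/(2πm) = (1×1.60×10^-19)(2.02×10^-3) / [2π(1.67×10^-27)] = 3.08×10^4 Hz.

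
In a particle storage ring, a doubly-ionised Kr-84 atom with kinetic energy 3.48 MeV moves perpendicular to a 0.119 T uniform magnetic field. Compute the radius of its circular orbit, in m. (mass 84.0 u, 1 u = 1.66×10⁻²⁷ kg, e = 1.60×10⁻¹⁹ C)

r ≈ 10.3 m

Convert the energy: K = 3.48 MeV = 5.57×10^-13 J.
v = √(2K/m) = √(2·5.57×10^-13/1.39×10^-25) = 2.83×10^6 m/s.
r = mv/(qB) = (1.39×10^-25)(2.83×10^6) / [(2×1.60×10^-19)(0.119)] = 10.3 m.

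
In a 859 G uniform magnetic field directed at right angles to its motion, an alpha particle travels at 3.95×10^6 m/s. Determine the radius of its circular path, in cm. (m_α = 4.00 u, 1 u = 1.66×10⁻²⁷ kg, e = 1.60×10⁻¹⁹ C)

The magnetic force provides the centripetal force: qvB = mv²/r, so r = mv/(qB).
r = (6.64×10^-27 kg)(3.95×10^6 m/s) / [(2×1.60×10^-19 C)(0.0859 T)] = 0.954 m.

r ≈ 95.4 cm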